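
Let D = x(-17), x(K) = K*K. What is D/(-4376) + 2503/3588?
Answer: 2479049/3925272 ≈ 0.63156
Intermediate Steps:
x(K) = K**2
D = 289 (D = (-17)**2 = 289)
D/(-4376) + 2503/3588 = 289/(-4376) + 2503/3588 = 289*(-1/4376) + 2503*(1/3588) = -289/4376 + 2503/3588 = 2479049/3925272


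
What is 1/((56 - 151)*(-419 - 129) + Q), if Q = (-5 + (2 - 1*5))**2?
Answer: 1/52124 ≈ 1.9185e-5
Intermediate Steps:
Q = 64 (Q = (-5 + (2 - 5))**2 = (-5 - 3)**2 = (-8)**2 = 64)
1/((56 - 151)*(-419 - 129) + Q) = 1/((56 - 151)*(-419 - 129) + 64) = 1/(-95*(-548) + 64) = 1/(52060 + 64) = 1/52124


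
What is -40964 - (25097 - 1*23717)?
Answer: -42344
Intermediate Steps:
-40964 - (25097 - 1*23717) = -40964 - (25097 - 23717) = -40964 - 1*1380 = -40964 - 1380 = -42344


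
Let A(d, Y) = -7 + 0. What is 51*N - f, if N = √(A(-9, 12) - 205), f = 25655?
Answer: -25655 + 102*I*√53 ≈ -25655.0 + 742.57*I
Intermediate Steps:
A(d, Y) = -7
N = 2*I*√53 (N = √(-7 - 205) = √(-212) = 2*I*√53 ≈ 14.56*I)
51*N - f = 51*(2*I*√53) - 1*25655 = 102*I*√53 - 25655 = -25655 + 102*I*√53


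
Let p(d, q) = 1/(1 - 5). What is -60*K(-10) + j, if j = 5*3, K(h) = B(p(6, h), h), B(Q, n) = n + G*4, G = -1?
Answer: 855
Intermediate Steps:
p(d, q) = -¼ (p(d, q) = 1/(-4) = -¼)
B(Q, n) = -4 + n (B(Q, n) = n - 1*4 = n - 4 = -4 + n)
K(h) = -4 + h
j = 15
-60*K(-10) + j = -60*(-4 - 10) + 15 = -60*(-14) + 15 = 840 + 15 = 855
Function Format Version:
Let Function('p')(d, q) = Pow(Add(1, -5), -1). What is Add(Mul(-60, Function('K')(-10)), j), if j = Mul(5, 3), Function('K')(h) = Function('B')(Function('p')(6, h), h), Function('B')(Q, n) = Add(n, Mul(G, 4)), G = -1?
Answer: 855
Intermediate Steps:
Function('p')(d, q) = Rational(-1, 4) (Function('p')(d, q) = Pow(-4, -1) = Rational(-1, 4))
Function('B')(Q, n) = Add(-4, n) (Function('B')(Q, n) = Add(n, Mul(-1, 4)) = Add(n, -4) = Add(-4, n))
Function('K')(h) = Add(-4, h)
j = 15
Add(Mul(-60, Function('K')(-10)), j) = Add(Mul(-60, Add(-4, -10)), 15) = Add(Mul(-60, -14), 15) = Add(840, 15) = 855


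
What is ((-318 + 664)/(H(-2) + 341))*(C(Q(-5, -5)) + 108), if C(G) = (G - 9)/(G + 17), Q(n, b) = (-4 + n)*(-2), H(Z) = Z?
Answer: 436998/3955 ≈ 110.49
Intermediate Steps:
Q(n, b) = 8 - 2*n
C(G) = (-9 + G)/(17 + G)
((-318 + 664)/(H(-2) + 341))*(C(Q(-5, -5)) + 108) = ((-318 + 664)/(-2 + 341))*((-9 + (8 - 2*(-5)))/(17 + (8 - 2*(-5))) + 108) = (346/339)*((-9 + (8 + 10))/(17 + (8 + 10)) + 108) = (346*(1/339))*((-9 + 18)/(17 + 18) + 108) = 346*(9/35 + 108)/339 = (346/339)*(3789/35) = 436998/3955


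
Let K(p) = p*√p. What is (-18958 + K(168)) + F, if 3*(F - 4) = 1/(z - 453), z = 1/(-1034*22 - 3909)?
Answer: -686644044821/36226866 + 336*√42 ≈ -16776.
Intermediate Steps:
K(p) = p^(3/2)
z = -1/26657 (z = 1/(-22748 - 3909) = 1/(-26657) = -1/26657 ≈ -3.7514e-5)
F = 144880807/36226866 (F = 4 + 1/(3*(-1/26657 - 453)) = 4 + 1/(3*(-12075622/26657)) = 4 + (⅓)*(-26657/12075622) = 4 - 26657/36226866 = 144880807/36226866 ≈ 3.9993)
(-18958 + K(168)) + F = (-18958 + 168^(3/2)) + 144880807/36226866 = (-18958 + 336*√42) + 144880807/36226866 = -686644044821/36226866 + 336*√42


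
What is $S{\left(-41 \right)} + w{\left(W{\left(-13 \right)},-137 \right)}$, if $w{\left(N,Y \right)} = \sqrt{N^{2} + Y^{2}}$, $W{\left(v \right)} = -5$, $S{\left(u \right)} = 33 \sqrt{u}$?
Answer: $\sqrt{18794} + 33 i \sqrt{41} \approx 137.09 + 211.3 i$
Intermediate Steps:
$S{\left(-41 \right)} + w{\left(W{\left(-13 \right)},-137 \right)} = 33 \sqrt{-41} + \sqrt{\left(-5\right)^{2} + \left(-137\right)^{2}} = 33 i \sqrt{41} + \sqrt{25 + 18769} = 33 i \sqrt{41} + \sqrt{18794} = \sqrt{18794} + 33 i \sqrt{41}$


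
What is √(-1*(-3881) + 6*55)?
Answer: √4211 ≈ 64.892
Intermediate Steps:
√(-1*(-3881) + 6*55) = √(3881 + 330) = √4211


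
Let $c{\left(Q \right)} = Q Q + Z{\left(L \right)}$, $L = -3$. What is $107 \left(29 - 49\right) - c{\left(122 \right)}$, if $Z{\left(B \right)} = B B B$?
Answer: $-16997$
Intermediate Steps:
$Z{\left(B \right)} = B^{3}$ ($Z{\left(B \right)} = B^{2} B = B^{3}$)
$c{\left(Q \right)} = -27 + Q^{2}$ ($c{\left(Q \right)} = Q Q + \left(-3\right)^{3} = Q^{2} - 27 = -27 + Q^{2}$)
$107 \left(29 - 49\right) - c{\left(122 \right)} = 107 \left(29 - 49\right) - \left(-27 + 122^{2}\right) = 107 \left(-20\right) - \left(-27 + 14884\right) = -2140 - 14857 = -16997$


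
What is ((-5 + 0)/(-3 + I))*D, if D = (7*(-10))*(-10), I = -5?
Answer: 875/2 ≈ 437.50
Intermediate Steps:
D = 700 (D = -70*(-10) = 700)
((-5 + 0)/(-3 + I))*D = ((-5 + 0)/(-3 - 5))*700 = -5/(-8)*700 = -5*(-1/8)*700 = (5/8)*700 = 875/2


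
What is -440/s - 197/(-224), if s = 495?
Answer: -19/2016 ≈ -0.0094246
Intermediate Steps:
-440/s - 197/(-224) = -440/495 - 197/(-224) = -440*1/495 - 197*(-1/224) = -8/9 + 197/224 = -19/2016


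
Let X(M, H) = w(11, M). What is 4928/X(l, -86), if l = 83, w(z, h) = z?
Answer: 448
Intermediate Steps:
X(M, H) = 11
4928/X(l, -86) = 4928/11 = 4928*(1/11) = 448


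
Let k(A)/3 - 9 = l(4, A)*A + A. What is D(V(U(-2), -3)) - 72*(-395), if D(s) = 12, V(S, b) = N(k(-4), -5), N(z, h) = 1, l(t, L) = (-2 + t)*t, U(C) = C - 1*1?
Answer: 28452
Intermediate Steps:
U(C) = -1 + C (U(C) = C - 1 = -1 + C)
l(t, L) = t*(-2 + t)
k(A) = 27 + 27*A (k(A) = 27 + 3*((4*(-2 + 4))*A + A) = 27 + 3*((4*2)*A + A) = 27 + 3*(8*A + A) = 27 + 3*(9*A) = 27 + 27*A)
V(S, b) = 1
D(V(U(-2), -3)) - 72*(-395) = 12 - 72*(-395) = 12 + 28440 = 28452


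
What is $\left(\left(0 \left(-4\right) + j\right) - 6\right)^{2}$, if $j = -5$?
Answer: $121$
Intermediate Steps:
$\left(\left(0 \left(-4\right) + j\right) - 6\right)^{2} = \left(\left(0 \left(-4\right) - 5\right) - 6\right)^{2} = \left(\left(0 - 5\right) - 6\right)^{2} = \left(-5 - 6\right)^{2} = \left(-11\right)^{2} = 121$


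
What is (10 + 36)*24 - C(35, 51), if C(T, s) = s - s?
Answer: 1104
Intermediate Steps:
C(T, s) = 0
(10 + 36)*24 - C(35, 51) = (10 + 36)*24 - 1*0 = 46*24 + 0 = 1104 + 0 = 1104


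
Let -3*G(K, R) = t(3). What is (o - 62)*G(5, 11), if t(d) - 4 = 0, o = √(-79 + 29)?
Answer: 248/3 - 20*I*√2/3 ≈ 82.667 - 9.4281*I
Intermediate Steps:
o = 5*I*√2 (o = √(-50) = 5*I*√2 ≈ 7.0711*I)
t(d) = 4 (t(d) = 4 + 0 = 4)
G(K, R) = -4/3 (G(K, R) = -⅓*4 = -4/3)
(o - 62)*G(5, 11) = (5*I*√2 - 62)*(-4/3) = (-62 + 5*I*√2)*(-4/3) = 248/3 - 20*I*√2/3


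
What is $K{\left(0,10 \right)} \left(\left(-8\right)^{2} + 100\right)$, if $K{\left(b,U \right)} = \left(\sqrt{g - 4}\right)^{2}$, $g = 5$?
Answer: $164$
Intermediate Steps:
$K{\left(b,U \right)} = 1$ ($K{\left(b,U \right)} = \left(\sqrt{5 - 4}\right)^{2} = \left(\sqrt{1}\right)^{2} = 1^{2} = 1$)
$K{\left(0,10 \right)} \left(\left(-8\right)^{2} + 100\right) = 1 \left(\left(-8\right)^{2} + 100\right) = 1 \left(64 + 100\right) = 1 \cdot 164 = 164$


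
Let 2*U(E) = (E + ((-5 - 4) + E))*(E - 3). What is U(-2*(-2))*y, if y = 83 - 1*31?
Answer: -26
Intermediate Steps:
y = 52 (y = 83 - 31 = 52)
U(E) = (-9 + 2*E)*(-3 + E)/2 (U(E) = ((E + ((-5 - 4) + E))*(E - 3))/2 = ((E + (-9 + E))*(-3 + E))/2 = ((-9 + 2*E)*(-3 + E))/2 = (-9 + 2*E)*(-3 + E)/2)
U(-2*(-2))*y = (27/2 + (-2*(-2))² - (-15)*(-2))*52 = (27/2 + 4² - 15/2*4)*52 = (27/2 + 16 - 30)*52 = -½*52 = -26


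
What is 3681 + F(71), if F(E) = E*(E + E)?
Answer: 13763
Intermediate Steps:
F(E) = 2*E**2 (F(E) = E*(2*E) = 2*E**2)
3681 + F(71) = 3681 + 2*71**2 = 3681 + 2*5041 = 3681 + 10082 = 13763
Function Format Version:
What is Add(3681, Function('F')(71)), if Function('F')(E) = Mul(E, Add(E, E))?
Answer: 13763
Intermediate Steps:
Function('F')(E) = Mul(2, Pow(E, 2)) (Function('F')(E) = Mul(E, Mul(2, E)) = Mul(2, Pow(E, 2)))
Add(3681, Function('F')(71)) = Add(3681, Mul(2, Pow(71, 2))) = Add(3681, Mul(2, 5041)) = Add(3681, 10082) = 13763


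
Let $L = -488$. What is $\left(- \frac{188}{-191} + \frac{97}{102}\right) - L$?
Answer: $\frac{9544919}{19482} \approx 489.94$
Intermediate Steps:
$\left(- \frac{188}{-191} + \frac{97}{102}\right) - L = \left(- \frac{188}{-191} + \frac{97}{102}\right) - -488 = \left(\left(-188\right) \left(- \frac{1}{191}\right) + 97 \cdot \frac{1}{102}\right) + 488 = \left(\frac{188}{191} + \frac{97}{102}\right) + 488 = \frac{37703}{19482} + 488 = \frac{9544919}{19482}$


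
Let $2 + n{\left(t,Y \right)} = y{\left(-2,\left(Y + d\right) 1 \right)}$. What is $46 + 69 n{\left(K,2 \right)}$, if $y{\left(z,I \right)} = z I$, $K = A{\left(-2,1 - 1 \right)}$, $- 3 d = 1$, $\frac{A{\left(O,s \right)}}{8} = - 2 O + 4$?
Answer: $-322$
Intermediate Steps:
$A{\left(O,s \right)} = 32 - 16 O$ ($A{\left(O,s \right)} = 8 \left(- 2 O + 4\right) = 8 \left(4 - 2 O\right) = 32 - 16 O$)
$d = - \frac{1}{3}$ ($d = \left(- \frac{1}{3}\right) 1 = - \frac{1}{3} \approx -0.33333$)
$K = 64$ ($K = 32 - -32 = 32 + 32 = 64$)
$y{\left(z,I \right)} = I z$
$n{\left(t,Y \right)} = - \frac{4}{3} - 2 Y$ ($n{\left(t,Y \right)} = -2 + \left(Y - \frac{1}{3}\right) 1 \left(-2\right) = -2 + \left(- \frac{1}{3} + Y\right) 1 \left(-2\right) = -2 + \left(- \frac{1}{3} + Y\right) \left(-2\right) = -2 - \left(- \frac{2}{3} + 2 Y\right) = - \frac{4}{3} - 2 Y$)
$46 + 69 n{\left(K,2 \right)} = 46 + 69 \left(- \frac{4}{3} - 4\right) = 46 + 69 \left(- \frac{16}{3}\right) = 46 - 368 = -322$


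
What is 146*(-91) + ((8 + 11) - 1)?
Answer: -13268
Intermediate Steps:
146*(-91) + ((8 + 11) - 1) = -13286 + (19 - 1) = -13286 + 18 = -13268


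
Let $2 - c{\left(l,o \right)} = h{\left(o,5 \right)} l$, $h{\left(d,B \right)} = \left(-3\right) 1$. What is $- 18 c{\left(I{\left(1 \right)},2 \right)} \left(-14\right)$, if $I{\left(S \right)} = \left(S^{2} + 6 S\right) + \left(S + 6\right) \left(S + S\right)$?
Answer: $16380$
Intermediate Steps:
$h{\left(d,B \right)} = -3$
$I{\left(S \right)} = S^{2} + 6 S + 2 S \left(6 + S\right)$ ($I{\left(S \right)} = \left(S^{2} + 6 S\right) + \left(6 + S\right) 2 S = \left(S^{2} + 6 S\right) + 2 S \left(6 + S\right) = S^{2} + 6 S + 2 S \left(6 + S\right)$)
$c{\left(l,o \right)} = 2 + 3 l$ ($c{\left(l,o \right)} = 2 - - 3 l = 2 + 3 l$)
$- 18 c{\left(I{\left(1 \right)},2 \right)} \left(-14\right) = - 18 \left(2 + 3 \cdot 3 \cdot 1 \left(6 + 1\right)\right) \left(-14\right) = - 18 \left(2 + 3 \cdot 3 \cdot 1 \cdot 7\right) \left(-14\right) = - 18 \left(2 + 3 \cdot 21\right) \left(-14\right) = - 18 \left(2 + 63\right) \left(-14\right) = \left(-18\right) 65 \left(-14\right) = \left(-1170\right) \left(-14\right) = 16380$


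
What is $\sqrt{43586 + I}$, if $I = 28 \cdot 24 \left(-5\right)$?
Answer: $\sqrt{40226} \approx 200.56$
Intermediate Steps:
$I = -3360$ ($I = 672 \left(-5\right) = -3360$)
$\sqrt{43586 + I} = \sqrt{43586 - 3360} = \sqrt{40226}$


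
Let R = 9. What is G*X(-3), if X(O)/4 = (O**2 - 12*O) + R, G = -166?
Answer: -35856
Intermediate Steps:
X(O) = 36 - 48*O + 4*O**2 (X(O) = 4*((O**2 - 12*O) + 9) = 4*(9 + O**2 - 12*O) = 36 - 48*O + 4*O**2)
G*X(-3) = -166*(36 - 48*(-3) + 4*(-3)**2) = -166*(36 + 144 + 4*9) = -166*(36 + 144 + 36) = -166*216 = -35856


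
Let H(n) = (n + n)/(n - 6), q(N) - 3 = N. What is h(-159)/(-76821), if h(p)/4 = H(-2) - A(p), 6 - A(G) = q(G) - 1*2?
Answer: 218/25607 ≈ 0.0085133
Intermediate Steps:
q(N) = 3 + N
A(G) = 5 - G (A(G) = 6 - ((3 + G) - 1*2) = 6 - ((3 + G) - 2) = 6 - (1 + G) = 6 + (-1 - G) = 5 - G)
H(n) = 2*n/(-6 + n) (H(n) = (2*n)/(-6 + n) = 2*n/(-6 + n))
h(p) = -18 + 4*p (h(p) = 4*(2*(-2)/(-6 - 2) - (5 - p)) = 4*(2*(-2)/(-8) + (-5 + p)) = 4*(2*(-2)*(-⅛) + (-5 + p)) = 4*(½ + (-5 + p)) = 4*(-9/2 + p) = -18 + 4*p)
h(-159)/(-76821) = (-18 + 4*(-159))/(-76821) = (-18 - 636)*(-1/76821) = -654*(-1/76821) = 218/25607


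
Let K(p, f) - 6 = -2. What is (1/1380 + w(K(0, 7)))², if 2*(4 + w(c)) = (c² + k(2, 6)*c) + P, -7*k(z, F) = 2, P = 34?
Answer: 38945838409/93315600 ≈ 417.36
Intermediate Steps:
k(z, F) = -2/7 (k(z, F) = -⅐*2 = -2/7)
K(p, f) = 4 (K(p, f) = 6 - 2 = 4)
w(c) = 13 + c²/2 - c/7 (w(c) = -4 + ((c² - 2*c/7) + 34)/2 = -4 + (34 + c² - 2*c/7)/2 = -4 + (17 + c²/2 - c/7) = 13 + c²/2 - c/7)
(1/1380 + w(K(0, 7)))² = (1/1380 + (13 + (½)*4² - ⅐*4))² = (1/1380 + (13 + (½)*16 - 4/7))² = (1/1380 + (13 + 8 - 4/7))² = (1/1380 + 143/7)² = (197347/9660)² = 38945838409/93315600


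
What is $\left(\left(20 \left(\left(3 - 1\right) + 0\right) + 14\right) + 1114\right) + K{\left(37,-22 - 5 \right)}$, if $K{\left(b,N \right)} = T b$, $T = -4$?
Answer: $1020$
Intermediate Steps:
$K{\left(b,N \right)} = - 4 b$
$\left(\left(20 \left(\left(3 - 1\right) + 0\right) + 14\right) + 1114\right) + K{\left(37,-22 - 5 \right)} = \left(\left(20 \left(\left(3 - 1\right) + 0\right) + 14\right) + 1114\right) - 148 = \left(\left(20 \left(2 + 0\right) + 14\right) + 1114\right) - 148 = \left(\left(20 \cdot 2 + 14\right) + 1114\right) - 148 = \left(\left(40 + 14\right) + 1114\right) - 148 = \left(54 + 1114\right) - 148 = 1168 - 148 = 1020$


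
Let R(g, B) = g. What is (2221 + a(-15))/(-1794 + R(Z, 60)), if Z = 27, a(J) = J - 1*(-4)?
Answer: -2210/1767 ≈ -1.2507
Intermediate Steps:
a(J) = 4 + J (a(J) = J + 4 = 4 + J)
(2221 + a(-15))/(-1794 + R(Z, 60)) = (2221 + (4 - 15))/(-1794 + 27) = (2221 - 11)/(-1767) = 2210*(-1/1767) = -2210/1767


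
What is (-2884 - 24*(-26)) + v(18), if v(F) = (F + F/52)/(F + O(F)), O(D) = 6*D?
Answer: -822587/364 ≈ -2259.9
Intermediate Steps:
v(F) = 53/364 (v(F) = (F + F/52)/(F + 6*F) = (F + F*(1/52))/((7*F)) = (F + F/52)*(1/(7*F)) = (53*F/52)*(1/(7*F)) = 53/364)
(-2884 - 24*(-26)) + v(18) = (-2884 - 24*(-26)) + 53/364 = (-2884 + 624) + 53/364 = -2260 + 53/364 = -822587/364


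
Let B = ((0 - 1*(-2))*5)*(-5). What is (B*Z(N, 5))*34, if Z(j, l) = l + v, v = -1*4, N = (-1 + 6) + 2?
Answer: -1700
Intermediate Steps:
N = 7 (N = 5 + 2 = 7)
v = -4
Z(j, l) = -4 + l (Z(j, l) = l - 4 = -4 + l)
B = -50 (B = ((0 + 2)*5)*(-5) = (2*5)*(-5) = 10*(-5) = -50)
(B*Z(N, 5))*34 = -50*(-4 + 5)*34 = -50*1*34 = -50*34 = -1700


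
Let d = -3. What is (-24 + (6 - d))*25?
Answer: -375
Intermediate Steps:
(-24 + (6 - d))*25 = (-24 + (6 - 1*(-3)))*25 = (-24 + (6 + 3))*25 = (-24 + 9)*25 = -15*25 = -375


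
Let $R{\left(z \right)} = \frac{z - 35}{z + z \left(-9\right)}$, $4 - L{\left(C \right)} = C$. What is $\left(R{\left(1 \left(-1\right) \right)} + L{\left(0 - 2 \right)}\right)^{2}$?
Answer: $\frac{9}{4} \approx 2.25$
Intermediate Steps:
$L{\left(C \right)} = 4 - C$
$R{\left(z \right)} = - \frac{-35 + z}{8 z}$ ($R{\left(z \right)} = \frac{-35 + z}{z - 9 z} = \frac{-35 + z}{\left(-8\right) z} = \left(-35 + z\right) \left(- \frac{1}{8 z}\right) = - \frac{-35 + z}{8 z}$)
$\left(R{\left(1 \left(-1\right) \right)} + L{\left(0 - 2 \right)}\right)^{2} = \left(\frac{35 - 1 \left(-1\right)}{8 \cdot 1 \left(-1\right)} + \left(4 - \left(0 - 2\right)\right)\right)^{2} = \left(\frac{35 - -1}{8 \left(-1\right)} + \left(4 - -2\right)\right)^{2} = \left(\frac{1}{8} \left(-1\right) \left(35 + 1\right) + \left(4 + 2\right)\right)^{2} = \left(\frac{1}{8} \left(-1\right) 36 + 6\right)^{2} = \left(- \frac{9}{2} + 6\right)^{2} = \left(\frac{3}{2}\right)^{2} = \frac{9}{4}$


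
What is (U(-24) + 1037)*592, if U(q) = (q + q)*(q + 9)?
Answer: 1040144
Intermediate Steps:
U(q) = 2*q*(9 + q) (U(q) = (2*q)*(9 + q) = 2*q*(9 + q))
(U(-24) + 1037)*592 = (2*(-24)*(9 - 24) + 1037)*592 = (2*(-24)*(-15) + 1037)*592 = (720 + 1037)*592 = 1757*592 = 1040144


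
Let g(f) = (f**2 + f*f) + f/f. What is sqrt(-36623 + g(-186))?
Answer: sqrt(32570) ≈ 180.47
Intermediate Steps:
g(f) = 1 + 2*f**2 (g(f) = (f**2 + f**2) + 1 = 2*f**2 + 1 = 1 + 2*f**2)
sqrt(-36623 + g(-186)) = sqrt(-36623 + (1 + 2*(-186)**2)) = sqrt(-36623 + (1 + 2*34596)) = sqrt(-36623 + (1 + 69192)) = sqrt(-36623 + 69193) = sqrt(32570)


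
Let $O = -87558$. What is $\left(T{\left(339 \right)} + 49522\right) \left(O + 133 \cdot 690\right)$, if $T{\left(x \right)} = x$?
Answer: $210014532$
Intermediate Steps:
$\left(T{\left(339 \right)} + 49522\right) \left(O + 133 \cdot 690\right) = \left(339 + 49522\right) \left(-87558 + 133 \cdot 690\right) = 49861 \left(-87558 + 91770\right) = 49861 \cdot 4212 = 210014532$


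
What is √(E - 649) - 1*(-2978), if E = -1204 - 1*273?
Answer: 2978 + I*√2126 ≈ 2978.0 + 46.109*I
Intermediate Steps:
E = -1477 (E = -1204 - 273 = -1477)
√(E - 649) - 1*(-2978) = √(-1477 - 649) - 1*(-2978) = √(-2126) + 2978 = I*√2126 + 2978 = 2978 + I*√2126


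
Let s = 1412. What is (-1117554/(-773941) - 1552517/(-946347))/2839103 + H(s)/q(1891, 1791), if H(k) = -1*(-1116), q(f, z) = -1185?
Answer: -773538353088336176207/821365596650105830995 ≈ -0.94177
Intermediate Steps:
H(k) = 1116
(-1117554/(-773941) - 1552517/(-946347))/2839103 + H(s)/q(1891, 1791) = (-1117554/(-773941) - 1552517/(-946347))/2839103 + 1116/(-1185) = (-1117554*(-1/773941) - 1552517*(-1/946347))*(1/2839103) + 1116*(-1/1185) = (1117554/773941 + 1552517/946347)*(1/2839103) - 372/395 = (2259150434735/732416743527)*(1/2839103) - 372/395 = 2259150434735/2079406573797736281 - 372/395 = -773538353088336176207/821365596650105830995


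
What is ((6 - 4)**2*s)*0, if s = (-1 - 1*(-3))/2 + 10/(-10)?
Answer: 0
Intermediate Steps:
s = 0 (s = (-1 + 3)*(1/2) + 10*(-1/10) = 2*(1/2) - 1 = 1 - 1 = 0)
((6 - 4)**2*s)*0 = ((6 - 4)**2*0)*0 = (2**2*0)*0 = (4*0)*0 = 0*0 = 0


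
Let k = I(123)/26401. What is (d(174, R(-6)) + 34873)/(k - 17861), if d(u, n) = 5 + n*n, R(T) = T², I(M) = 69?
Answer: -477514887/235774096 ≈ -2.0253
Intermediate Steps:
k = 69/26401 ≈ 0.0026135
d(u, n) = 5 + n²
(d(174, R(-6)) + 34873)/(k - 17861) = ((5 + ((-6)²)²) + 34873)/(69/26401 - 17861) = ((5 + 36²) + 34873)/(-471548192/26401) = ((5 + 1296) + 34873)*(-26401/471548192) = (1301 + 34873)*(-26401/471548192) = 36174*(-26401/471548192) = -477514887/235774096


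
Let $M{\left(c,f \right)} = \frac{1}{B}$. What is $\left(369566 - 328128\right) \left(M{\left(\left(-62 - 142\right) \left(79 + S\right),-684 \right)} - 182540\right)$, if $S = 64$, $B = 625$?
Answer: $- \frac{4727557783562}{625} \approx -7.5641 \cdot 10^{9}$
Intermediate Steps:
$M{\left(c,f \right)} = \frac{1}{625}$
$\left(369566 - 328128\right) \left(M{\left(\left(-62 - 142\right) \left(79 + S\right),-684 \right)} - 182540\right) = \left(369566 - 328128\right) \left(\frac{1}{625} - 182540\right) = 41438 \left(- \frac{114087499}{625}\right) = - \frac{4727557783562}{625}$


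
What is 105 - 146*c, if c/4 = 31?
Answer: -17999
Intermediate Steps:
c = 124 (c = 4*31 = 124)
105 - 146*c = 105 - 146*124 = 105 - 18104 = -17999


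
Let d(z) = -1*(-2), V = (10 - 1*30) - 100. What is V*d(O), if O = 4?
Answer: -240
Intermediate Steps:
V = -120 (V = (10 - 30) - 100 = -20 - 100 = -120)
d(z) = 2
V*d(O) = -120*2 = -240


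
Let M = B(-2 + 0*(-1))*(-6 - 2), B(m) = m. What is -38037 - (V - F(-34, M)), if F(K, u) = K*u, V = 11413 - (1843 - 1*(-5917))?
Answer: -42234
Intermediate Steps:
V = 3653 (V = 11413 - (1843 + 5917) = 11413 - 1*7760 = 11413 - 7760 = 3653)
M = 16 (M = (-2 + 0*(-1))*(-6 - 2) = (-2 + 0)*(-8) = -2*(-8) = 16)
-38037 - (V - F(-34, M)) = -38037 - (3653 - (-34)*16) = -38037 - (3653 - 1*(-544)) = -38037 - (3653 + 544) = -38037 - 1*4197 = -38037 - 4197 = -42234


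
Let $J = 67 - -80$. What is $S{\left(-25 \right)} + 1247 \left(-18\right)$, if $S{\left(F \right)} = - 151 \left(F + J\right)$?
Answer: $-40868$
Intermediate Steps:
$J = 147$ ($J = 67 + 80 = 147$)
$S{\left(F \right)} = -22197 - 151 F$ ($S{\left(F \right)} = - 151 \left(F + 147\right) = - 151 \left(147 + F\right) = -22197 - 151 F$)
$S{\left(-25 \right)} + 1247 \left(-18\right) = \left(-22197 - -3775\right) + 1247 \left(-18\right) = \left(-22197 + 3775\right) - 22446 = -18422 - 22446 = -40868$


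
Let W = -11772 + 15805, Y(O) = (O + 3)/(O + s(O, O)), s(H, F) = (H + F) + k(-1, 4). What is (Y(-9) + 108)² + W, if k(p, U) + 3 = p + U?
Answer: 1275349/81 ≈ 15745.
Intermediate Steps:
k(p, U) = -3 + U + p (k(p, U) = -3 + (p + U) = -3 + (U + p) = -3 + U + p)
s(H, F) = F + H (s(H, F) = (H + F) + (-3 + 4 - 1) = (F + H) + 0 = F + H)
Y(O) = (3 + O)/(3*O) (Y(O) = (O + 3)/(O + (O + O)) = (3 + O)/(O + 2*O) = (3 + O)/((3*O)) = (3 + O)*(1/(3*O)) = (3 + O)/(3*O))
W = 4033
(Y(-9) + 108)² + W = ((⅓)*(3 - 9)/(-9) + 108)² + 4033 = ((⅓)*(-⅑)*(-6) + 108)² + 4033 = (2/9 + 108)² + 4033 = (974/9)² + 4033 = 948676/81 + 4033 = 1275349/81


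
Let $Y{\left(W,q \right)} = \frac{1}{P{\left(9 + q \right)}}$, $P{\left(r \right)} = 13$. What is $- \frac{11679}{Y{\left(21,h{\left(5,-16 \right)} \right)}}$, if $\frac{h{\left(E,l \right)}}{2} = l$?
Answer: $-151827$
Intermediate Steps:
$h{\left(E,l \right)} = 2 l$
$Y{\left(W,q \right)} = \frac{1}{13}$
$- \frac{11679}{Y{\left(21,h{\left(5,-16 \right)} \right)}} = - 11679 \frac{1}{\frac{1}{13}} = \left(-11679\right) 13 = -151827$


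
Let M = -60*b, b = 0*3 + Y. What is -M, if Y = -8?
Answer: -480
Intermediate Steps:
b = -8 (b = 0*3 - 8 = 0 - 8 = -8)
M = 480 (M = -60*(-8) = 480)
-M = -1*480 = -480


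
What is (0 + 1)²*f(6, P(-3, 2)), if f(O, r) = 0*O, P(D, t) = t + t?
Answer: 0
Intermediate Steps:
P(D, t) = 2*t
f(O, r) = 0
(0 + 1)²*f(6, P(-3, 2)) = (0 + 1)²*0 = 1²*0 = 1*0 = 0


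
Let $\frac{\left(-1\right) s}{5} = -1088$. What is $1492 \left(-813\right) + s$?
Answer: $-1207556$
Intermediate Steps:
$s = 5440$ ($s = \left(-5\right) \left(-1088\right) = 5440$)
$1492 \left(-813\right) + s = 1492 \left(-813\right) + 5440 = -1212996 + 5440 = -1207556$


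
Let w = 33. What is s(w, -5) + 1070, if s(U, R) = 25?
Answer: 1095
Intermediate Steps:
s(w, -5) + 1070 = 25 + 1070 = 1095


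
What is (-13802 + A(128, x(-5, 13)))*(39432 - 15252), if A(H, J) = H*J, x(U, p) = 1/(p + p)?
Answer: -333613320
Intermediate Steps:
x(U, p) = 1/(2*p)
(-13802 + A(128, x(-5, 13)))*(39432 - 15252) = (-13802 + 128*((½)/13))*(39432 - 15252) = (-13802 + 128*((½)*(1/13)))*24180 = (-13802 + 128*(1/26))*24180 = (-13802 + 64/13)*24180 = -179362/13*24180 = -333613320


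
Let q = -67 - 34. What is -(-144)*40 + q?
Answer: 5659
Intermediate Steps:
q = -101
-(-144)*40 + q = -(-144)*40 - 101 = -48*(-120) - 101 = 5760 - 101 = 5659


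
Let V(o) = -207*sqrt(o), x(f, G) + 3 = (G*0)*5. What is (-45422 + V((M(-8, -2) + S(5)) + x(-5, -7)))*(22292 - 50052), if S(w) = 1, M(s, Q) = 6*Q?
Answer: 1260914720 + 5746320*I*sqrt(14) ≈ 1.2609e+9 + 2.1501e+7*I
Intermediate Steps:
x(f, G) = -3 (x(f, G) = -3 + (G*0)*5 = -3 + 0*5 = -3 + 0 = -3)
(-45422 + V((M(-8, -2) + S(5)) + x(-5, -7)))*(22292 - 50052) = (-45422 - 207*sqrt((6*(-2) + 1) - 3))*(22292 - 50052) = (-45422 - 207*sqrt((-12 + 1) - 3))*(-27760) = (-45422 - 207*sqrt(-11 - 3))*(-27760) = (-45422 - 207*I*sqrt(14))*(-27760) = 1260914720 + 5746320*I*sqrt(14)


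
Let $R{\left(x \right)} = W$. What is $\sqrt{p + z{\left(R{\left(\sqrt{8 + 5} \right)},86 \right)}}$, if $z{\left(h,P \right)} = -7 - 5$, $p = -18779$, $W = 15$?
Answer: $i \sqrt{18791} \approx 137.08 i$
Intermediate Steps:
$R{\left(x \right)} = 15$
$z{\left(h,P \right)} = -12$
$\sqrt{p + z{\left(R{\left(\sqrt{8 + 5} \right)},86 \right)}} = \sqrt{-18779 - 12} = \sqrt{-18791} = i \sqrt{18791}$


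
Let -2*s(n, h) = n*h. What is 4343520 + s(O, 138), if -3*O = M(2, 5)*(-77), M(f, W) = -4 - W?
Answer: 4359459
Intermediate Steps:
O = -231 (O = -(-4 - 1*5)*(-77)/3 = -(-4 - 5)*(-77)/3 = -(-3)*(-77) = -1/3*693 = -231)
s(n, h) = -h*n/2 (s(n, h) = -n*h/2 = -h*n/2)
4343520 + s(O, 138) = 4343520 - 1/2*138*(-231) = 4343520 + 15939 = 4359459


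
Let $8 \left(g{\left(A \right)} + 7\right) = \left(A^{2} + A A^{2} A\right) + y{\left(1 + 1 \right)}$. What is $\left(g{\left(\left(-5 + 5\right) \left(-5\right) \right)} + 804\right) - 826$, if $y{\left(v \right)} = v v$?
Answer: $- \frac{57}{2} \approx -28.5$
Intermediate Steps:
$y{\left(v \right)} = v^{2}$
$g{\left(A \right)} = - \frac{13}{2} + \frac{A^{2}}{8} + \frac{A^{4}}{8}$ ($g{\left(A \right)} = -7 + \frac{\left(A^{2} + A A^{2} A\right) + \left(1 + 1\right)^{2}}{8} = -7 + \frac{\left(A^{2} + A^{3} A\right) + 2^{2}}{8} = -7 + \frac{\left(A^{2} + A^{4}\right) + 4}{8} = -7 + \frac{4 + A^{2} + A^{4}}{8} = -7 + \left(\frac{1}{2} + \frac{A^{2}}{8} + \frac{A^{4}}{8}\right) = - \frac{13}{2} + \frac{A^{2}}{8} + \frac{A^{4}}{8}$)
$\left(g{\left(\left(-5 + 5\right) \left(-5\right) \right)} + 804\right) - 826 = \left(\left(- \frac{13}{2} + \frac{\left(\left(-5 + 5\right) \left(-5\right)\right)^{2}}{8} + \frac{\left(\left(-5 + 5\right) \left(-5\right)\right)^{4}}{8}\right) + 804\right) - 826 = \left(\left(- \frac{13}{2} + \frac{\left(0 \left(-5\right)\right)^{2}}{8} + \frac{\left(0 \left(-5\right)\right)^{4}}{8}\right) + 804\right) - 826 = \left(\left(- \frac{13}{2} + \frac{0^{2}}{8} + \frac{0^{4}}{8}\right) + 804\right) - 826 = \left(\left(- \frac{13}{2} + \frac{1}{8} \cdot 0 + \frac{1}{8} \cdot 0\right) + 804\right) - 826 = \left(\left(- \frac{13}{2} + 0 + 0\right) + 804\right) - 826 = \left(- \frac{13}{2} + 804\right) - 826 = \frac{1595}{2} - 826 = - \frac{57}{2}$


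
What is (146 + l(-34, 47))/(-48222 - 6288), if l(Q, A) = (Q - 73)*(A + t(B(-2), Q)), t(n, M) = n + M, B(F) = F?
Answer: 1031/54510 ≈ 0.018914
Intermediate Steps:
t(n, M) = M + n
l(Q, A) = (-73 + Q)*(-2 + A + Q) (l(Q, A) = (Q - 73)*(A + (Q - 2)) = (-73 + Q)*(A + (-2 + Q)) = (-73 + Q)*(-2 + A + Q))
(146 + l(-34, 47))/(-48222 - 6288) = (146 + (146 + (-34)**2 - 75*(-34) - 73*47 + 47*(-34)))/(-48222 - 6288) = (146 + (146 + 1156 + 2550 - 3431 - 1598))/(-54510) = (146 - 1177)*(-1/54510) = -1031*(-1/54510) = 1031/54510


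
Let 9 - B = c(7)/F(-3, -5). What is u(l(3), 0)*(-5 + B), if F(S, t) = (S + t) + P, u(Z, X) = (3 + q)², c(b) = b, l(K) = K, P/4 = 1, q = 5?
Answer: 368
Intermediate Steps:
P = 4 (P = 4*1 = 4)
u(Z, X) = 64 (u(Z, X) = (3 + 5)² = 8² = 64)
F(S, t) = 4 + S + t (F(S, t) = (S + t) + 4 = 4 + S + t)
B = 43/4 (B = 9 - 7/(4 - 3 - 5) = 9 - 7/(-4) = 9 - 7*(-1)/4 = 9 - 1*(-7/4) = 9 + 7/4 = 43/4 ≈ 10.750)
u(l(3), 0)*(-5 + B) = 64*(-5 + 43/4) = 64*(23/4) = 368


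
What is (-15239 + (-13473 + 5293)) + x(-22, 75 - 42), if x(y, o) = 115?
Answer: -23304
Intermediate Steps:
(-15239 + (-13473 + 5293)) + x(-22, 75 - 42) = (-15239 + (-13473 + 5293)) + 115 = (-15239 - 8180) + 115 = -23419 + 115 = -23304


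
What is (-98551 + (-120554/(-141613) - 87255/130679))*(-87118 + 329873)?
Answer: -442728353086225522630/18505845227 ≈ -2.3924e+10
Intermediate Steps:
(-98551 + (-120554/(-141613) - 87255/130679))*(-87118 + 329873) = (-98551 + (-120554*(-1/141613) - 87255*1/130679))*242755 = (-98551 + (120554/141613 - 87255/130679))*242755 = (-98551 + 3397433851/18505845227)*242755 = -1823766155532226/18505845227*242755 = -442728353086225522630/18505845227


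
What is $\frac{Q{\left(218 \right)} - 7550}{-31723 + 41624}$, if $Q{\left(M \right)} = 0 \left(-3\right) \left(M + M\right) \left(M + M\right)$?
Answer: $- \frac{7550}{9901} \approx -0.76255$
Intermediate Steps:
$Q{\left(M \right)} = 0$ ($Q{\left(M \right)} = 0 \cdot 2 M 2 M = 0 \cdot 4 M^{2} = 0$)
$\frac{Q{\left(218 \right)} - 7550}{-31723 + 41624} = \frac{0 - 7550}{-31723 + 41624} = - \frac{7550}{9901}$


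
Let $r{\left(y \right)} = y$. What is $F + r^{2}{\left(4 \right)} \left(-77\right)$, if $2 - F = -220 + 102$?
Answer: $-1112$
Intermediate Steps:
$F = 120$ ($F = 2 - \left(-220 + 102\right) = 2 - -118 = 2 + 118 = 120$)
$F + r^{2}{\left(4 \right)} \left(-77\right) = 120 + 4^{2} \left(-77\right) = 120 + 16 \left(-77\right) = 120 - 1232 = -1112$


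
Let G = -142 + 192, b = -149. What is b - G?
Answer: -199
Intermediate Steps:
G = 50
b - G = -149 - 1*50 = -149 - 50 = -199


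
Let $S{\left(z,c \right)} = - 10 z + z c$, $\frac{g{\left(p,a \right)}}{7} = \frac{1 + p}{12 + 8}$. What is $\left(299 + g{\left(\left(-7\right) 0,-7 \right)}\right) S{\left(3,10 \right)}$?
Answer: $0$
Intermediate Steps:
$g{\left(p,a \right)} = \frac{7}{20} + \frac{7 p}{20}$ ($g{\left(p,a \right)} = 7 \frac{1 + p}{12 + 8} = 7 \frac{1 + p}{20} = 7 \left(1 + p\right) \frac{1}{20} = 7 \left(\frac{1}{20} + \frac{p}{20}\right) = \frac{7}{20} + \frac{7 p}{20}$)
$S{\left(z,c \right)} = - 10 z + c z$
$\left(299 + g{\left(\left(-7\right) 0,-7 \right)}\right) S{\left(3,10 \right)} = \left(299 + \left(\frac{7}{20} + \frac{7 \left(\left(-7\right) 0\right)}{20}\right)\right) 3 \left(-10 + 10\right) = \left(299 + \left(\frac{7}{20} + \frac{7}{20} \cdot 0\right)\right) 3 \cdot 0 = \left(299 + \left(\frac{7}{20} + 0\right)\right) 0 = \left(299 + \frac{7}{20}\right) 0 = \frac{5987}{20} \cdot 0 = 0$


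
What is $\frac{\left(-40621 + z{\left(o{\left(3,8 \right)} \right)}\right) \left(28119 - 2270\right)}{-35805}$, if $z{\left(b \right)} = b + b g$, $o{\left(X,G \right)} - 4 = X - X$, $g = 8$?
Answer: $\frac{209816333}{7161} \approx 29300.0$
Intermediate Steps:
$o{\left(X,G \right)} = 4$ ($o{\left(X,G \right)} = 4 + \left(X - X\right) = 4 + 0 = 4$)
$z{\left(b \right)} = 9 b$ ($z{\left(b \right)} = b + b 8 = b + 8 b = 9 b$)
$\frac{\left(-40621 + z{\left(o{\left(3,8 \right)} \right)}\right) \left(28119 - 2270\right)}{-35805} = \frac{\left(-40621 + 9 \cdot 4\right) \left(28119 - 2270\right)}{-35805} = \left(-40621 + 36\right) 25849 \left(- \frac{1}{35805}\right) = \left(-40585\right) 25849 \left(- \frac{1}{35805}\right) = \left(-1049081665\right) \left(- \frac{1}{35805}\right) = \frac{209816333}{7161}$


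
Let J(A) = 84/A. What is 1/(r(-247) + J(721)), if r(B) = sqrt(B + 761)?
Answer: -618/2726441 + 10609*sqrt(514)/5452882 ≈ 0.043883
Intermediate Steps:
r(B) = sqrt(761 + B)
1/(r(-247) + J(721)) = 1/(sqrt(761 - 247) + 84/721) = 1/(sqrt(514) + 84*(1/721)) = 1/(sqrt(514) + 12/103) = 1/(12/103 + sqrt(514))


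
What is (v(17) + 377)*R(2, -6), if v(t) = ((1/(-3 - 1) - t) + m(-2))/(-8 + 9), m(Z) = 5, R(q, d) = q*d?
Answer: -4377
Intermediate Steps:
R(q, d) = d*q
v(t) = 19/4 - t (v(t) = ((1/(-3 - 1) - t) + 5)/(-8 + 9) = ((1/(-4) - t) + 5)/1 = ((-1/4 - t) + 5)*1 = (19/4 - t)*1 = 19/4 - t)
(v(17) + 377)*R(2, -6) = ((19/4 - 1*17) + 377)*(-6*2) = ((19/4 - 17) + 377)*(-12) = (-49/4 + 377)*(-12) = (1459/4)*(-12) = -4377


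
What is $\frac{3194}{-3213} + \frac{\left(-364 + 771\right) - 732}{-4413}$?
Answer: $- \frac{4350299}{4726323} \approx -0.92044$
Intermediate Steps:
$\frac{3194}{-3213} + \frac{\left(-364 + 771\right) - 732}{-4413} = 3194 \left(- \frac{1}{3213}\right) + \left(407 - 732\right) \left(- \frac{1}{4413}\right) = - \frac{3194}{3213} + \left(407 - 732\right) \left(- \frac{1}{4413}\right) = - \frac{3194}{3213} - - \frac{325}{4413} = - \frac{3194}{3213} + \frac{325}{4413} = - \frac{4350299}{4726323}$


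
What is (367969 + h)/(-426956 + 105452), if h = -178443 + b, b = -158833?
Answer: -10231/107168 ≈ -0.095467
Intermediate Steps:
h = -337276 (h = -178443 - 158833 = -337276)
(367969 + h)/(-426956 + 105452) = (367969 - 337276)/(-426956 + 105452) = 30693/(-321504) = 30693*(-1/321504) = -10231/107168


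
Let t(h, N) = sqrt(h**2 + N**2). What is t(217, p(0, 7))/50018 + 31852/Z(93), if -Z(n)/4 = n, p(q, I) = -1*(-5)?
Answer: -7963/93 + sqrt(47114)/50018 ≈ -85.619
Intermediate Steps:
p(q, I) = 5
Z(n) = -4*n
t(h, N) = sqrt(N**2 + h**2)
t(217, p(0, 7))/50018 + 31852/Z(93) = sqrt(5**2 + 217**2)/50018 + 31852/((-4*93)) = sqrt(25 + 47089)*(1/50018) + 31852/(-372) = sqrt(47114)*(1/50018) + 31852*(-1/372) = sqrt(47114)/50018 - 7963/93 = -7963/93 + sqrt(47114)/50018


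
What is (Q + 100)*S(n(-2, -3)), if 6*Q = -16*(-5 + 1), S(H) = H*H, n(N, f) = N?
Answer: 1328/3 ≈ 442.67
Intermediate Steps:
S(H) = H**2
Q = 32/3 (Q = (-16*(-5 + 1))/6 = (-16*(-4))/6 = (1/6)*64 = 32/3 ≈ 10.667)
(Q + 100)*S(n(-2, -3)) = (32/3 + 100)*(-2)**2 = (332/3)*4 = 1328/3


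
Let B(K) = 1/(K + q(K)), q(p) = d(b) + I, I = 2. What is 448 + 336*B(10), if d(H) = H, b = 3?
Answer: 2352/5 ≈ 470.40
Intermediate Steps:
q(p) = 5 (q(p) = 3 + 2 = 5)
B(K) = 1/(5 + K) (B(K) = 1/(K + 5) = 1/(5 + K))
448 + 336*B(10) = 448 + 336/(5 + 10) = 448 + 336/15 = 448 + 336*(1/15) = 448 + 112/5 = 2352/5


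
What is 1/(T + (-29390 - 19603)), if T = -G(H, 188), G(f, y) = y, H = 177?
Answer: -1/49181 ≈ -2.0333e-5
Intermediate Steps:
T = -188 (T = -1*188 = -188)
1/(T + (-29390 - 19603)) = 1/(-188 + (-29390 - 19603)) = 1/(-188 - 48993) = 1/(-49181) = -1/49181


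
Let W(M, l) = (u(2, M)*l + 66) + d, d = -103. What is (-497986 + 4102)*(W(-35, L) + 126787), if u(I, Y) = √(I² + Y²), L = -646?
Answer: -62599797000 + 319049064*√1229 ≈ -5.1415e+10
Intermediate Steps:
W(M, l) = -37 + l*√(4 + M²) (W(M, l) = (√(2² + M²)*l + 66) - 103 = (√(4 + M²)*l + 66) - 103 = (l*√(4 + M²) + 66) - 103 = (66 + l*√(4 + M²)) - 103 = -37 + l*√(4 + M²))
(-497986 + 4102)*(W(-35, L) + 126787) = (-497986 + 4102)*((-37 - 646*√(4 + (-35)²)) + 126787) = -493884*((-37 - 646*√(4 + 1225)) + 126787) = -493884*((-37 - 646*√1229) + 126787) = -493884*(126750 - 646*√1229) = -62599797000 + 319049064*√1229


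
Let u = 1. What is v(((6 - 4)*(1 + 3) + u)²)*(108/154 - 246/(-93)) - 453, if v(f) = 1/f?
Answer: -87578203/193347 ≈ -452.96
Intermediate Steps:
v(((6 - 4)*(1 + 3) + u)²)*(108/154 - 246/(-93)) - 453 = (108/154 - 246/(-93))/(((6 - 4)*(1 + 3) + 1)²) - 453 = (108*(1/154) - 246*(-1/93))/((2*4 + 1)²) - 453 = (54/77 + 82/31)/((8 + 1)²) - 453 = (7988/2387)/9² - 453 = (7988/2387)/81 - 453 = (1/81)*(7988/2387) - 453 = 7988/193347 - 453 = -87578203/193347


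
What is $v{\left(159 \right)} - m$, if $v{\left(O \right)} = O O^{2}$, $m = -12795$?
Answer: $4032474$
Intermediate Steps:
$v{\left(O \right)} = O^{3}$
$v{\left(159 \right)} - m = 159^{3} - -12795 = 4019679 + 12795 = 4032474$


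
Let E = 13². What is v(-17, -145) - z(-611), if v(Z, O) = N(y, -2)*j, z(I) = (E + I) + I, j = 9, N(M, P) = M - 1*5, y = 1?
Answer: 1017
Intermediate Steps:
E = 169
N(M, P) = -5 + M (N(M, P) = M - 5 = -5 + M)
z(I) = 169 + 2*I (z(I) = (169 + I) + I = 169 + 2*I)
v(Z, O) = -36 (v(Z, O) = (-5 + 1)*9 = -4*9 = -36)
v(-17, -145) - z(-611) = -36 - (169 + 2*(-611)) = -36 - (169 - 1222) = -36 - 1*(-1053) = -36 + 1053 = 1017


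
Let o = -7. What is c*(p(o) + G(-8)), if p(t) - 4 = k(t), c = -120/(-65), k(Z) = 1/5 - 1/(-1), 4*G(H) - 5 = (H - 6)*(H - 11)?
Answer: 8754/65 ≈ 134.68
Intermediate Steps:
G(H) = 5/4 + (-11 + H)*(-6 + H)/4 (G(H) = 5/4 + ((H - 6)*(H - 11))/4 = 5/4 + ((-6 + H)*(-11 + H))/4 = 5/4 + ((-11 + H)*(-6 + H))/4 = 5/4 + (-11 + H)*(-6 + H)/4)
k(Z) = 6/5 (k(Z) = 1*(⅕) - 1*(-1) = ⅕ + 1 = 6/5)
c = 24/13 (c = -120*(-1/65) = 24/13 ≈ 1.8462)
p(t) = 26/5 (p(t) = 4 + 6/5 = 26/5)
c*(p(o) + G(-8)) = 24*(26/5 + (71/4 - 17/4*(-8) + (¼)*(-8)²))/13 = 24*(26/5 + (71/4 + 34 + (¼)*64))/13 = 24*(26/5 + (71/4 + 34 + 16))/13 = 24*(26/5 + 271/4)/13 = (24/13)*(1459/20) = 8754/65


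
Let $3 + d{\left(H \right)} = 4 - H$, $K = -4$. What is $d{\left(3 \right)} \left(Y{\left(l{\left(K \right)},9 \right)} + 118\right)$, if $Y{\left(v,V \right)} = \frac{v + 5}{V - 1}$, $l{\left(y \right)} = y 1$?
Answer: $- \frac{945}{4} \approx -236.25$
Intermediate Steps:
$l{\left(y \right)} = y$
$Y{\left(v,V \right)} = \frac{5 + v}{-1 + V}$
$d{\left(H \right)} = 1 - H$ ($d{\left(H \right)} = -3 - \left(-4 + H\right) = 1 - H$)
$d{\left(3 \right)} \left(Y{\left(l{\left(K \right)},9 \right)} + 118\right) = \left(1 - 3\right) \left(\frac{5 - 4}{-1 + 9} + 118\right) = \left(1 - 3\right) \left(\frac{1}{8} \cdot 1 + 118\right) = - 2 \left(\frac{1}{8} \cdot 1 + 118\right) = - 2 \left(\frac{1}{8} + 118\right) = \left(-2\right) \frac{945}{8} = - \frac{945}{4}$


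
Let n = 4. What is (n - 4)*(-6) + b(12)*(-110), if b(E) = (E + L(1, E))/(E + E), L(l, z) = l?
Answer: -715/12 ≈ -59.583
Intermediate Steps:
b(E) = (1 + E)/(2*E) (b(E) = (E + 1)/(E + E) = (1 + E)/((2*E)) = (1 + E)*(1/(2*E)) = (1 + E)/(2*E))
(n - 4)*(-6) + b(12)*(-110) = (4 - 4)*(-6) + ((1/2)*(1 + 12)/12)*(-110) = 0*(-6) + ((1/2)*(1/12)*13)*(-110) = 0 + (13/24)*(-110) = 0 - 715/12 = -715/12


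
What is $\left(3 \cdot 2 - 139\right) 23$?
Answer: $-3059$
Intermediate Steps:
$\left(3 \cdot 2 - 139\right) 23 = \left(6 - 139\right) 23 = \left(-133\right) 23 = -3059$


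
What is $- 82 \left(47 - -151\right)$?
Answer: $-16236$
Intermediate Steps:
$- 82 \left(47 - -151\right) = - 82 \left(47 + 151\right) = \left(-82\right) 198 = -16236$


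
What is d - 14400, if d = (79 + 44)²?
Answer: 729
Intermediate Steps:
d = 15129 (d = 123² = 15129)
d - 14400 = 15129 - 14400 = 729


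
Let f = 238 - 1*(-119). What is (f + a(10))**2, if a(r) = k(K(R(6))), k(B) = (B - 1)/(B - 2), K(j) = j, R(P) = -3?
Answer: 3200521/25 ≈ 1.2802e+5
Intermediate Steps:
k(B) = (-1 + B)/(-2 + B)
a(r) = 4/5 (a(r) = (-1 - 3)/(-2 - 3) = -4/(-5) = -1/5*(-4) = 4/5)
f = 357 (f = 238 + 119 = 357)
(f + a(10))**2 = (357 + 4/5)**2 = (1789/5)**2 = 3200521/25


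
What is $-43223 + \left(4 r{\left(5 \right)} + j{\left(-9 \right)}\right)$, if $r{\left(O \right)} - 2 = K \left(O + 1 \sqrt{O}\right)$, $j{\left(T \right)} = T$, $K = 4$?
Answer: $-43144 + 16 \sqrt{5} \approx -43108.0$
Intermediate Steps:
$r{\left(O \right)} = 2 + 4 O + 4 \sqrt{O}$ ($r{\left(O \right)} = 2 + 4 \left(O + 1 \sqrt{O}\right) = 2 + 4 \left(O + \sqrt{O}\right) = 2 + \left(4 O + 4 \sqrt{O}\right) = 2 + 4 O + 4 \sqrt{O}$)
$-43223 + \left(4 r{\left(5 \right)} + j{\left(-9 \right)}\right) = -43223 - \left(9 - 4 \left(2 + 4 \cdot 5 + 4 \sqrt{5}\right)\right) = -43223 - \left(9 - 4 \left(2 + 20 + 4 \sqrt{5}\right)\right) = -43223 - \left(9 - 4 \left(22 + 4 \sqrt{5}\right)\right) = -43223 + \left(\left(88 + 16 \sqrt{5}\right) - 9\right) = -43223 + \left(79 + 16 \sqrt{5}\right) = -43144 + 16 \sqrt{5}$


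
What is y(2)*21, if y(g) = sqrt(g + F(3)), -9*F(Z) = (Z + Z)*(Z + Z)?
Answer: 21*I*sqrt(2) ≈ 29.698*I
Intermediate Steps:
F(Z) = -4*Z**2/9 (F(Z) = -(Z + Z)*(Z + Z)/9 = -2*Z*2*Z/9 = -4*Z**2/9)
y(g) = sqrt(-4 + g) (y(g) = sqrt(g - 4/9*3**2) = sqrt(g - 4/9*9) = sqrt(g - 4) = sqrt(-4 + g))
y(2)*21 = sqrt(-4 + 2)*21 = sqrt(-2)*21 = (I*sqrt(2))*21 = 21*I*sqrt(2)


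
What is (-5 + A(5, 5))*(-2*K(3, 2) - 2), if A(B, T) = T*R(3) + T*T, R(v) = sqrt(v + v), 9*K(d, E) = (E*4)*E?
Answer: -1000/9 - 250*sqrt(6)/9 ≈ -179.15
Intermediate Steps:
K(d, E) = 4*E**2/9 (K(d, E) = ((E*4)*E)/9 = ((4*E)*E)/9 = (4*E**2)/9 = 4*E**2/9)
R(v) = sqrt(2)*sqrt(v) (R(v) = sqrt(2*v) = sqrt(2)*sqrt(v))
A(B, T) = T**2 + T*sqrt(6) (A(B, T) = T*(sqrt(2)*sqrt(3)) + T*T = T*sqrt(6) + T**2 = T**2 + T*sqrt(6))
(-5 + A(5, 5))*(-2*K(3, 2) - 2) = (-5 + 5*(5 + sqrt(6)))*(-8*2**2/9 - 2) = (-5 + (25 + 5*sqrt(6)))*(-8*4/9 - 2) = (20 + 5*sqrt(6))*(-2*16/9 - 2) = (20 + 5*sqrt(6))*(-32/9 - 2) = (20 + 5*sqrt(6))*(-50/9) = -1000/9 - 250*sqrt(6)/9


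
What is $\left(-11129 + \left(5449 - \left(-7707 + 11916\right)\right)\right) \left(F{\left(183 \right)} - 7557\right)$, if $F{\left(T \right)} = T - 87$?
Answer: $73781829$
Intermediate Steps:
$F{\left(T \right)} = -87 + T$ ($F{\left(T \right)} = T - 87 = -87 + T$)
$\left(-11129 + \left(5449 - \left(-7707 + 11916\right)\right)\right) \left(F{\left(183 \right)} - 7557\right) = \left(-11129 + \left(5449 - \left(-7707 + 11916\right)\right)\right) \left(\left(-87 + 183\right) - 7557\right) = \left(-11129 + \left(5449 - 4209\right)\right) \left(96 - 7557\right) = \left(-11129 + \left(5449 - 4209\right)\right) \left(-7461\right) = \left(-11129 + 1240\right) \left(-7461\right) = \left(-9889\right) \left(-7461\right) = 73781829$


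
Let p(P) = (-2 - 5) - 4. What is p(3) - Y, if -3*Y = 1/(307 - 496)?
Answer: -6238/567 ≈ -11.002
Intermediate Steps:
p(P) = -11 (p(P) = -7 - 4 = -11)
Y = 1/567 (Y = -1/(3*(307 - 496)) = -⅓/(-189) = -⅓*(-1/189) = 1/567 ≈ 0.0017637)
p(3) - Y = -11 - 1*1/567 = -11 - 1/567 = -6238/567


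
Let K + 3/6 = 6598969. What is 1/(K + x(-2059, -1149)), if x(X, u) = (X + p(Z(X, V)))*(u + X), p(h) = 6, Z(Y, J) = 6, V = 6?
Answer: 2/26369985 ≈ 7.5844e-8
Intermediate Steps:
x(X, u) = (6 + X)*(X + u) (x(X, u) = (X + 6)*(u + X) = (6 + X)*(X + u))
K = 13197937/2 (K = -1/2 + 6598969 = 13197937/2 ≈ 6.5990e+6)
1/(K + x(-2059, -1149)) = 1/(13197937/2 + ((-2059)**2 + 6*(-2059) + 6*(-1149) - 2059*(-1149))) = 1/(13197937/2 + (4239481 - 12354 - 6894 + 2365791)) = 1/(13197937/2 + 6586024) = 1/(26369985/2) = 2/26369985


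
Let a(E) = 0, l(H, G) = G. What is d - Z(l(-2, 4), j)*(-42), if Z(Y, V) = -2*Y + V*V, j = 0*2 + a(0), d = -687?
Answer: -1023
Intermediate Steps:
j = 0 (j = 0*2 + 0 = 0 + 0 = 0)
Z(Y, V) = V² - 2*Y (Z(Y, V) = -2*Y + V² = V² - 2*Y)
d - Z(l(-2, 4), j)*(-42) = -687 - (0² - 2*4)*(-42) = -687 - (0 - 8)*(-42) = -687 - (-8)*(-42) = -687 - 1*336 = -687 - 336 = -1023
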